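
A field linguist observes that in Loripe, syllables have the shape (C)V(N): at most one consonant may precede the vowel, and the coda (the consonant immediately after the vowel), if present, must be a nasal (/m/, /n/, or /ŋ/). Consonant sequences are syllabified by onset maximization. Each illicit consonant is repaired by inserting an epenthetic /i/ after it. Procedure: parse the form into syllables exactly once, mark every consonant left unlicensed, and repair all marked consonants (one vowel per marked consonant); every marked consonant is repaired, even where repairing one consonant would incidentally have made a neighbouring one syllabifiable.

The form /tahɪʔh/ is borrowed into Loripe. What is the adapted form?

The consonants /ʔ/, /h/ cannot be parsed into a legal (C)V(N) syllable (only a nasal (/m/, /n/, or /ŋ/) is licensed in coda position; onsets are limited to one consonant).
Each unlicensed consonant becomes the onset of a new syllable: /ʔ/ → /ʔi/, /h/ → /hi/.

tahɪʔihi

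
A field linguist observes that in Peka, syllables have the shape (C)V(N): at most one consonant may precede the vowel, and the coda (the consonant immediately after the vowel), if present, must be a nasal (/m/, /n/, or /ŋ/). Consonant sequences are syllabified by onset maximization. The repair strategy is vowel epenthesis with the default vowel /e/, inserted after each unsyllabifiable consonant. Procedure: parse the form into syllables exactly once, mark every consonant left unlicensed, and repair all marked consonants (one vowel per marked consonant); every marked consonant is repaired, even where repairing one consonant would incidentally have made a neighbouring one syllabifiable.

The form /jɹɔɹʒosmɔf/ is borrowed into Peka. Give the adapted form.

jeɹɔɹeʒosemɔfe

Under (C)V(N), the unsyllabifiable consonants are /j/, /ɹ/, /s/, /f/ (only a nasal (/m/, /n/, or /ŋ/) is licensed in coda position; onsets are limited to one consonant).
Inserting the epenthetic vowel yields /j/ → /je/, /ɹ/ → /ɹe/, /s/ → /se/, /f/ → /fe/.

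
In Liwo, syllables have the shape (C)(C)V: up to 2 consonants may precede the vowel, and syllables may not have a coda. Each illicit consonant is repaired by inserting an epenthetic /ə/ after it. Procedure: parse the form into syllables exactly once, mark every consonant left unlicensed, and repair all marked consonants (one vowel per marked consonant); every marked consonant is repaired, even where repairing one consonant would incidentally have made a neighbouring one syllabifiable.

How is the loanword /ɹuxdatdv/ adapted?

ɹuxdatədəvə

Syllabifying with onset maximization leaves /t/, /d/, /v/ stranded (no codas are permitted; onsets may contain at most 2 consonants).
Each unlicensed consonant becomes the onset of a new syllable: /t/ → /tə/, /d/ → /də/, /v/ → /və/.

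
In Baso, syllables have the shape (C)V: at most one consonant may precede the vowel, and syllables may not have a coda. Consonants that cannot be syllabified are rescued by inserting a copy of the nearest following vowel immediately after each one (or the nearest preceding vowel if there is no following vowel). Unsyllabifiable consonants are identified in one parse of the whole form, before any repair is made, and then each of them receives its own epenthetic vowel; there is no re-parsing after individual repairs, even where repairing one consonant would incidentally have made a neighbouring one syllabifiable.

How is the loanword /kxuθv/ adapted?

kuxuθuvu

Under (C)V, the unsyllabifiable consonants are /k/, /θ/, /v/ (no codas are permitted; onsets are limited to one consonant).
Inserting the epenthetic vowel yields /k/ → /ku/, /θ/ → /θu/, /v/ → /vu/.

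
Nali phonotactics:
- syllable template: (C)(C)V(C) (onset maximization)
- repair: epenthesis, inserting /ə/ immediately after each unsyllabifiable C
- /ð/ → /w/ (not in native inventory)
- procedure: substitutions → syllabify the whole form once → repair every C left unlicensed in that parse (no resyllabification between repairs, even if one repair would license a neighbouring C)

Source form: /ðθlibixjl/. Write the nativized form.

Substitution: /ð/ → /w/, giving /wθlibixjl/.
Under (C)(C)V(C), the unsyllabifiable consonants are /w/, /j/, /l/ (at most one coda consonant is licensed; onsets may contain at most 2 consonants).
Epenthesis after each stranded consonant: /w/ → /wə/, /j/ → /jə/, /l/ → /lə/.

wəθlibixjələ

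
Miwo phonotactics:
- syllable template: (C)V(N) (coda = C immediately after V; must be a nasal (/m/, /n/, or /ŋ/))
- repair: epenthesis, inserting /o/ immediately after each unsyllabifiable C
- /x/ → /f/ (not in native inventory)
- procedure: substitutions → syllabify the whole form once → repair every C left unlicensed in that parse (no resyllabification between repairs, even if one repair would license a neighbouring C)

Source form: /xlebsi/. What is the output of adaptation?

folebosi

Substitution: /x/ → /f/, giving /flebsi/.
Syllabifying with onset maximization leaves /f/, /b/ stranded (only a nasal (/m/, /n/, or /ŋ/) is licensed in coda position; onsets are limited to one consonant).
Epenthesis after each stranded consonant: /f/ → /fo/, /b/ → /bo/.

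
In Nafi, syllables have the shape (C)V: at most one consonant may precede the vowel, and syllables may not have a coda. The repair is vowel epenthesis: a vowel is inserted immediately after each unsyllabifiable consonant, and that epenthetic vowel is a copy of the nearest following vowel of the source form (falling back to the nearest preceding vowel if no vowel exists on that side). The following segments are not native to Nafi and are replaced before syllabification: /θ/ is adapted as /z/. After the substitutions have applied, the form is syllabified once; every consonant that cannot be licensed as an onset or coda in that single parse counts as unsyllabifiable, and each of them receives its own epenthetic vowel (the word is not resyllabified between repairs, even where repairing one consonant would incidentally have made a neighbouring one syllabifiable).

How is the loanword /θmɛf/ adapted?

zɛmɛfɛ

Substitution: /θ/ → /z/, giving /zmɛf/.
Syllabifying with onset maximization leaves /z/, /f/ stranded (no codas are permitted; onsets are limited to one consonant).
Each unlicensed consonant becomes the onset of a new syllable: /z/ → /zɛ/, /f/ → /fɛ/.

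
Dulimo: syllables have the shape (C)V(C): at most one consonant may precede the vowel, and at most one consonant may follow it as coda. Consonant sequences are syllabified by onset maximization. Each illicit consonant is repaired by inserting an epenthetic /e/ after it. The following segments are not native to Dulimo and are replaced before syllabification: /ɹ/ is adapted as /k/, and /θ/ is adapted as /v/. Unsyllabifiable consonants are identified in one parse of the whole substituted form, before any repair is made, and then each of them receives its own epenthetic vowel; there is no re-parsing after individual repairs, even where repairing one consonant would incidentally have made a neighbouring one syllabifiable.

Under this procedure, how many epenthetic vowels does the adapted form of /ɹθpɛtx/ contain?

3

After substitution the input is /kvpɛtx/.
The unsyllabifiable consonants are /k/, /v/, /x/; each receives one epenthetic vowel.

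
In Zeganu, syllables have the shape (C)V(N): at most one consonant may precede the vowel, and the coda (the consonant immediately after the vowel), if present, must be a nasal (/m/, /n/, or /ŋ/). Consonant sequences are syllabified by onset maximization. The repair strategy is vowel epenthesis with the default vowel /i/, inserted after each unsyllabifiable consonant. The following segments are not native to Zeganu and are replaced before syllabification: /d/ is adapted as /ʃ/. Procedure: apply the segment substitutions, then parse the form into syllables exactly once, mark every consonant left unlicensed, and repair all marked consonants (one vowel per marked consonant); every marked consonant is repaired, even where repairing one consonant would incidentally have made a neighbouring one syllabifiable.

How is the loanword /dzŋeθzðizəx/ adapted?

Substitution: /d/ → /ʃ/, giving /ʃzŋeθzðizəx/.
Syllabifying with onset maximization leaves /ʃ/, /z/, /θ/, /z/, /x/ stranded (only a nasal (/m/, /n/, or /ŋ/) is licensed in coda position; onsets are limited to one consonant).
Each unlicensed consonant becomes the onset of a new syllable: /ʃ/ → /ʃi/, /z/ → /zi/, /θ/ → /θi/, /z/ → /zi/, /x/ → /xi/.

ʃiziŋeθiziðizəxi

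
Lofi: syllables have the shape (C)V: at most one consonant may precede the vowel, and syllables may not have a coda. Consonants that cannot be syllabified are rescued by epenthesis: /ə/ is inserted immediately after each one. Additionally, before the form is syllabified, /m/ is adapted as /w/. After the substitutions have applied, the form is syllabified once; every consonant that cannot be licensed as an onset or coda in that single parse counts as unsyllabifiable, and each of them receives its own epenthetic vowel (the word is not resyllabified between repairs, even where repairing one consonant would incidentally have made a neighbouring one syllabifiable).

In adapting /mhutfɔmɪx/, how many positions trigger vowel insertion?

3

After substitution the input is /whutfɔwɪx/.
The unsyllabifiable consonants are /w/, /t/, /x/; each receives one epenthetic vowel.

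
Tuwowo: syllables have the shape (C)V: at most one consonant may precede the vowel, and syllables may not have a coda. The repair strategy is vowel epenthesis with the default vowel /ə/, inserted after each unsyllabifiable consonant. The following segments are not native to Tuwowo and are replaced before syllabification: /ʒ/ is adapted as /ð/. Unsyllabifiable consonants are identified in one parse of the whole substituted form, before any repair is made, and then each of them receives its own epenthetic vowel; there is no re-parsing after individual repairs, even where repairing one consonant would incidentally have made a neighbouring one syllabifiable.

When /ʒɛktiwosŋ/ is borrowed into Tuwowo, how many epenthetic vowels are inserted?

After substitution the input is /ðɛktiwosŋ/.
The unsyllabifiable consonants are /k/, /s/, /ŋ/; each receives one epenthetic vowel.

3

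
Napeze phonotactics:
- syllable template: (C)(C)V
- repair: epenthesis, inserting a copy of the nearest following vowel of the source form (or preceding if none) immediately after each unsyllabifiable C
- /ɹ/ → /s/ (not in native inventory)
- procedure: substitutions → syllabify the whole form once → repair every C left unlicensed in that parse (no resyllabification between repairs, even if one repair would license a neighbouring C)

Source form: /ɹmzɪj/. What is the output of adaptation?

Substitution: /ɹ/ → /s/, giving /smzɪj/.
The consonants /s/, /j/ cannot be parsed into a legal (C)(C)V syllable (no codas are permitted; onsets may contain at most 2 consonants).
Each unlicensed consonant becomes the onset of a new syllable: /s/ → /sɪ/, /j/ → /jɪ/.

sɪmzɪjɪ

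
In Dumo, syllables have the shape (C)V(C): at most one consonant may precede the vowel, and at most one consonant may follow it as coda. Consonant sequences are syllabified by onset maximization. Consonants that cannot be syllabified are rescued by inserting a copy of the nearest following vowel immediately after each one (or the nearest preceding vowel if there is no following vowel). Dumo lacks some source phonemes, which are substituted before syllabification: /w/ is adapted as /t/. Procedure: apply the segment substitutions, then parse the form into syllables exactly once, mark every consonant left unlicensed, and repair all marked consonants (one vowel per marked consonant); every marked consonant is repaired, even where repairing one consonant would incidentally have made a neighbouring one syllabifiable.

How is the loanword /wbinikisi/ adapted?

tibinikisi

Substitution: /w/ → /t/, giving /tbinikisi/.
The consonants /t/ cannot be parsed into a legal (C)V(C) syllable (at most one coda consonant is licensed; onsets are limited to one consonant).
Inserting the epenthetic vowel yields /t/ → /ti/.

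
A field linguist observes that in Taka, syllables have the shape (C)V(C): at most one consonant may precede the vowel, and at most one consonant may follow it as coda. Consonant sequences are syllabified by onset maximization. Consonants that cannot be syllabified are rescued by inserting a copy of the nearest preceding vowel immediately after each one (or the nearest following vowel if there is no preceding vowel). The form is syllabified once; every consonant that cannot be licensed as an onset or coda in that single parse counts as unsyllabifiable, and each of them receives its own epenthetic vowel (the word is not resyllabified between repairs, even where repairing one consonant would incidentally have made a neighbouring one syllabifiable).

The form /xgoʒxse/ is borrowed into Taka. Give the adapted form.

xogoʒxose

Under (C)V(C), the unsyllabifiable consonants are /x/, /x/ (at most one coda consonant is licensed; onsets are limited to one consonant).
Each unlicensed consonant becomes the onset of a new syllable: /x/ → /xo/, /x/ → /xo/.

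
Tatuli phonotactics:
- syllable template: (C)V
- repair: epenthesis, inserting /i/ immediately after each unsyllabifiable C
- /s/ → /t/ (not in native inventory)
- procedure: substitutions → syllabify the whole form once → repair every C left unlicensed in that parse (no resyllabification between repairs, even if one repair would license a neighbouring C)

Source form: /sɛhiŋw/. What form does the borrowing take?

tɛhiŋiwi

Substitution: /s/ → /t/, giving /tɛhiŋw/.
Under (C)V, the unsyllabifiable consonants are /ŋ/, /w/ (no codas are permitted; onsets are limited to one consonant).
Inserting the epenthetic vowel yields /ŋ/ → /ŋi/, /w/ → /wi/.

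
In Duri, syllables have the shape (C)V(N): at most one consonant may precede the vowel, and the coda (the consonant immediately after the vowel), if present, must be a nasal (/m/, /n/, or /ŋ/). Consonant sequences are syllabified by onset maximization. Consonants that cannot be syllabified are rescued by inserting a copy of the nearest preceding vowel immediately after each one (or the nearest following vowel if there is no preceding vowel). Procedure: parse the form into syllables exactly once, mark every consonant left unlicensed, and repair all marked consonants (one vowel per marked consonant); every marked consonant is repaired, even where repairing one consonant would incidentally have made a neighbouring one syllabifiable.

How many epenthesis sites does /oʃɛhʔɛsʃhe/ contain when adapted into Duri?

The unsyllabifiable consonants are /h/, /s/, /ʃ/; each receives one epenthetic vowel.

3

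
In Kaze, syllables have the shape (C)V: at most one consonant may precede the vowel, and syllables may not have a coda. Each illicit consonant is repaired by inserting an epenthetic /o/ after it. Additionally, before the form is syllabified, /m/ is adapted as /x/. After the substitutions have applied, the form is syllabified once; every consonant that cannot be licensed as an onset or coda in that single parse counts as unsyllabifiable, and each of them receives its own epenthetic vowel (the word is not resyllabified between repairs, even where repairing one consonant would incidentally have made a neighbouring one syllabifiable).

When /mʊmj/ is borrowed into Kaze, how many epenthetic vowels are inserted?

After substitution the input is /xʊxj/.
The unsyllabifiable consonants are /x/, /j/; each receives one epenthetic vowel.

2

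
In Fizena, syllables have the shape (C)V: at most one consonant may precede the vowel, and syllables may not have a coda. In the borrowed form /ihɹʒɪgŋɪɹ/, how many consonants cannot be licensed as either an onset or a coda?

Syllabifying with onset maximization leaves /h/, /ɹ/, /g/, /ɹ/ stranded (no codas are permitted; onsets are limited to one consonant).

4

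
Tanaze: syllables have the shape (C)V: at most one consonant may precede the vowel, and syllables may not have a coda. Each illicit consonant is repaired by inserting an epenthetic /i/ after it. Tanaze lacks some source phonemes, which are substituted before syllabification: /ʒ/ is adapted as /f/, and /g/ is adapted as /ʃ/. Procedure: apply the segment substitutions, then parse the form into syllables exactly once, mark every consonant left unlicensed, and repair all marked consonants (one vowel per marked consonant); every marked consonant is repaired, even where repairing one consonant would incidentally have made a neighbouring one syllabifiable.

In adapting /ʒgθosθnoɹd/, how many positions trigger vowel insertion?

After substitution the input is /fʃθosθnoɹd/.
The unsyllabifiable consonants are /f/, /ʃ/, /s/, /θ/, /ɹ/, /d/; each receives one epenthetic vowel.

6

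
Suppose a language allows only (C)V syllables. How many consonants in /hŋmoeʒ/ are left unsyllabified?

3

Syllabifying with onset maximization leaves /h/, /ŋ/, /ʒ/ stranded (no codas are permitted; onsets are limited to one consonant).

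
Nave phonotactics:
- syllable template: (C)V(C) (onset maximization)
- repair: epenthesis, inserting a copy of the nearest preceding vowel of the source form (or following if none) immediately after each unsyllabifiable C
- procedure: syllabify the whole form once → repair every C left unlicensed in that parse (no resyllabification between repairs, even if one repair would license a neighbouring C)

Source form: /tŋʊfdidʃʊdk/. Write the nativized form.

tʊŋʊfdidʃʊdkʊ

Syllabifying with onset maximization leaves /t/, /k/ stranded (at most one coda consonant is licensed; onsets are limited to one consonant).
Each unlicensed consonant becomes the onset of a new syllable: /t/ → /tʊ/, /k/ → /kʊ/.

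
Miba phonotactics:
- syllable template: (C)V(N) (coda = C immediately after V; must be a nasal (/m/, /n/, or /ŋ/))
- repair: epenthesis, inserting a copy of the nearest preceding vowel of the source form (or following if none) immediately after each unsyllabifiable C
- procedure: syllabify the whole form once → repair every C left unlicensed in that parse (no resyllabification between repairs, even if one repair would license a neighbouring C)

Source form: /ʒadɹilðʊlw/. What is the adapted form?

The consonants /d/, /l/, /l/, /w/ cannot be parsed into a legal (C)V(N) syllable (only a nasal (/m/, /n/, or /ŋ/) is licensed in coda position; onsets are limited to one consonant).
Inserting the epenthetic vowel yields /d/ → /da/, /l/ → /li/, /l/ → /lʊ/, /w/ → /wʊ/.

ʒadaɹiliðʊlʊwʊ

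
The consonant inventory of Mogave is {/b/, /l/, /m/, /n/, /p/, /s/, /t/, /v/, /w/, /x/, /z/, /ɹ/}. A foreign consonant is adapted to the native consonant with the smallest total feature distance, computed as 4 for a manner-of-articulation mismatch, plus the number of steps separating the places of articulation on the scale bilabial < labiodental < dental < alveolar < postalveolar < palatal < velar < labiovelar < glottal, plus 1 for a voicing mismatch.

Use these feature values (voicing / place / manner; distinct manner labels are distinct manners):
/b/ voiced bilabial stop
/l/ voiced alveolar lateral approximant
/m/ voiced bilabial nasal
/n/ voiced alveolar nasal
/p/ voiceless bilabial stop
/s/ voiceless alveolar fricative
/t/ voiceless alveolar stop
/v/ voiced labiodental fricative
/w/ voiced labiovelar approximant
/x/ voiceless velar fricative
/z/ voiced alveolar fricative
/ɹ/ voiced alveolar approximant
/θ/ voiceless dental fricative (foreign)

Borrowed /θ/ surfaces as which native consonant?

s

/s/ is closest: same manner (fricative), place distance 1 (dental→alveolar), same voicing; total 1. Next closest is /v/ at distance 2.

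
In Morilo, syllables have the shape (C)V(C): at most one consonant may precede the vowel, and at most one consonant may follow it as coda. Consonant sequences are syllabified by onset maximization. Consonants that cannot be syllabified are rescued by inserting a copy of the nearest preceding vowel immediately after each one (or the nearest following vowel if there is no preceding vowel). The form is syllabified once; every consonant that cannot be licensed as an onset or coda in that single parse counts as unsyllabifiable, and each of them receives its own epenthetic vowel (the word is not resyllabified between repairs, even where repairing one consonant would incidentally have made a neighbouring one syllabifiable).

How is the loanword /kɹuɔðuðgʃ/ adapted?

The consonants /k/, /g/, /ʃ/ cannot be parsed into a legal (C)V(C) syllable (at most one coda consonant is licensed; onsets are limited to one consonant).
Epenthesis after each stranded consonant: /k/ → /ku/, /g/ → /gu/, /ʃ/ → /ʃu/.

kuɹuɔðuðguʃu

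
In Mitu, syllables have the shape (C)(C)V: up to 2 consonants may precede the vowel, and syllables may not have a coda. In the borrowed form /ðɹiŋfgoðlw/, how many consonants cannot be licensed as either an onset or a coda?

Syllabifying with onset maximization leaves /ŋ/, /ð/, /l/, /w/ stranded (no codas are permitted; onsets may contain at most 2 consonants).

4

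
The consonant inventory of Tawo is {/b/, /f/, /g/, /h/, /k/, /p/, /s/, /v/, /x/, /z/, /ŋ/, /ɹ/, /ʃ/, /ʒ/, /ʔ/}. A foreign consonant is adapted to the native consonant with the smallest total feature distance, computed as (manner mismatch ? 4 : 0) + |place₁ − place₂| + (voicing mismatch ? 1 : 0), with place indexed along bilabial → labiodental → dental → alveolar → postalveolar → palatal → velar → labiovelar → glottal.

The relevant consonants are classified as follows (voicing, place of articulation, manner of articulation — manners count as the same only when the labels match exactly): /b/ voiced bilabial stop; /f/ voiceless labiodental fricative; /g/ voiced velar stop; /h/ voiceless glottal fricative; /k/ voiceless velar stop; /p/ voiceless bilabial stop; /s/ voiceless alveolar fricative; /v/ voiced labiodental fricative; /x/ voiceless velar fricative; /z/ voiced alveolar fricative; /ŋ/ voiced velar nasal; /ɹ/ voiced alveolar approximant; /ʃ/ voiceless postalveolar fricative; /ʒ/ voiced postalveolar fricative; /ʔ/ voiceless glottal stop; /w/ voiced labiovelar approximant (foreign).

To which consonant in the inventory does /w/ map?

/ɹ/ is closest: same manner (approximant), place distance 4 (labiovelar→alveolar), same voicing; total 4. Next closest is /g/ at distance 5.

ɹ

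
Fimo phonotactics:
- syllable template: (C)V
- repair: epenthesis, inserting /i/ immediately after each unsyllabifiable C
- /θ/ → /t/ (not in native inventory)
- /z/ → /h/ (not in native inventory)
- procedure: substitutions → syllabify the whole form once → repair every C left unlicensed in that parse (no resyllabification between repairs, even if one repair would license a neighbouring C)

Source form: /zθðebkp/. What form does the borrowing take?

hitiðebikipi

Substitution: /z/ → /h/, /θ/ → /t/, giving /htðebkp/.
Syllabifying with onset maximization leaves /h/, /t/, /b/, /k/, /p/ stranded (no codas are permitted; onsets are limited to one consonant).
Inserting the epenthetic vowel yields /h/ → /hi/, /t/ → /ti/, /b/ → /bi/, /k/ → /ki/, /p/ → /pi/.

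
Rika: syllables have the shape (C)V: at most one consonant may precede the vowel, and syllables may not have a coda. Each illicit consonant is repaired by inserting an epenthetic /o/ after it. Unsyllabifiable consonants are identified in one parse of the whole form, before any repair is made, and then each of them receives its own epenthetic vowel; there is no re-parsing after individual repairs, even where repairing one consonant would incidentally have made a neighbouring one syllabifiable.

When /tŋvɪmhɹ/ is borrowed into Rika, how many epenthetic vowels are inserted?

The unsyllabifiable consonants are /t/, /ŋ/, /m/, /h/, /ɹ/; each receives one epenthetic vowel.

5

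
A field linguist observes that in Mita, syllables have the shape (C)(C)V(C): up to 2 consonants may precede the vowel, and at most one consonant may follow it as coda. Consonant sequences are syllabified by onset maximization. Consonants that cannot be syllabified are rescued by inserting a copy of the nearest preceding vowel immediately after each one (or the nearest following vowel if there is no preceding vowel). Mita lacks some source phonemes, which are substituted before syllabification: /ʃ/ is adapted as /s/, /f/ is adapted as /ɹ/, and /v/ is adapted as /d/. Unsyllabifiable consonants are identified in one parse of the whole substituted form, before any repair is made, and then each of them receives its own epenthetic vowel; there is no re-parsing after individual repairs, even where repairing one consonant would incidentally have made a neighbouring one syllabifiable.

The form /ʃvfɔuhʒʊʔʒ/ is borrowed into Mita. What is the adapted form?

sɔdɹɔuhʒʊʔʒʊ

Substitution: /ʃ/ → /s/, /v/ → /d/, /f/ → /ɹ/, giving /sdɹɔuhʒʊʔʒ/.
Syllabifying with onset maximization leaves /s/, /ʒ/ stranded (at most one coda consonant is licensed; onsets may contain at most 2 consonants).
Inserting the epenthetic vowel yields /s/ → /sɔ/, /ʒ/ → /ʒʊ/.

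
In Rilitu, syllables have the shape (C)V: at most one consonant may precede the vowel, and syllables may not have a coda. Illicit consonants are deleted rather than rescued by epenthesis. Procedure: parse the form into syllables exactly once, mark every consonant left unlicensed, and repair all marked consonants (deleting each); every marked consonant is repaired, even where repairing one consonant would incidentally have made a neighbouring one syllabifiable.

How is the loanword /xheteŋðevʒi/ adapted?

Syllabifying with onset maximization leaves /x/, /ŋ/, /v/ stranded (no codas are permitted; onsets are limited to one consonant).
Deleting the stranded consonants removes /x/, /ŋ/, /v/.

heteðeʒi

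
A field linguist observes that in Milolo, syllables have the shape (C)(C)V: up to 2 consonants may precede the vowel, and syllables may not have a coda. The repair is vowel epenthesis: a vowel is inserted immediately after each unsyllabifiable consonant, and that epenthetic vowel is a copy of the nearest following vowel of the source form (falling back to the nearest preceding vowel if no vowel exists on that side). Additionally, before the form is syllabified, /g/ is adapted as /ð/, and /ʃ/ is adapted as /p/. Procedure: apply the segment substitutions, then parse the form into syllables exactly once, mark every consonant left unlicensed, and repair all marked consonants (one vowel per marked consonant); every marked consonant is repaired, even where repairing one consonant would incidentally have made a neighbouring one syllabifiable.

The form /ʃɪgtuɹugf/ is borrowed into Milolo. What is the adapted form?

pɪðtuɹuðufu

Substitution: /ʃ/ → /p/, /g/ → /ð/, giving /pɪðtuɹuðf/.
Syllabifying with onset maximization leaves /ð/, /f/ stranded (no codas are permitted; onsets may contain at most 2 consonants).
Each unlicensed consonant becomes the onset of a new syllable: /ð/ → /ðu/, /f/ → /fu/.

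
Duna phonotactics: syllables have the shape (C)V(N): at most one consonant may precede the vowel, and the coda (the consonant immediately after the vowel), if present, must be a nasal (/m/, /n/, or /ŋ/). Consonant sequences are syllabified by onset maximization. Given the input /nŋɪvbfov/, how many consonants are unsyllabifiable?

Syllabifying with onset maximization leaves /n/, /v/, /b/, /v/ stranded (only a nasal (/m/, /n/, or /ŋ/) is licensed in coda position; onsets are limited to one consonant).

4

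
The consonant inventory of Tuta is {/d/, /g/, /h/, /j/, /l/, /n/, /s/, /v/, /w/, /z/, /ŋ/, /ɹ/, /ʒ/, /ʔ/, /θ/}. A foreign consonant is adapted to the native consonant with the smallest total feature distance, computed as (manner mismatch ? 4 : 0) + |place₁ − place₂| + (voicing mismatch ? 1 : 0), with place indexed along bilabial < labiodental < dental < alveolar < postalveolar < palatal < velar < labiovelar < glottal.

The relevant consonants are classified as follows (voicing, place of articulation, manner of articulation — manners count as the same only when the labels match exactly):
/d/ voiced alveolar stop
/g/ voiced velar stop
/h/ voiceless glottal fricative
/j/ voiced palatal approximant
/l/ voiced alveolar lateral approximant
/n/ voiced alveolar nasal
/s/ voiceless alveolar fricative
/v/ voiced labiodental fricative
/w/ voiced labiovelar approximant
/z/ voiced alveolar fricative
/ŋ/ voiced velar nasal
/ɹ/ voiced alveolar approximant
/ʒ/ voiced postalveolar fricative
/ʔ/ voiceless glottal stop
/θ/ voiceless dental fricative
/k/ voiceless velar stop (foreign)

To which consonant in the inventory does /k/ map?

g

/g/ is closest: same manner (stop), place distance 0 (velar→velar), voicing differs (+1); total 1. Next closest is /ʔ/ at distance 2.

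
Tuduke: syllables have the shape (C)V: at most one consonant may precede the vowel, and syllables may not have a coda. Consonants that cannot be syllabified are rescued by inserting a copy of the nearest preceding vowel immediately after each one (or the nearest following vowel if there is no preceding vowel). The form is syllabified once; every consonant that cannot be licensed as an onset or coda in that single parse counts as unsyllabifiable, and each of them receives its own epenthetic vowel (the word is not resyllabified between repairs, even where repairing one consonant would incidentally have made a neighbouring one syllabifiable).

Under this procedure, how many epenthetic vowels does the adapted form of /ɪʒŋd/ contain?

The unsyllabifiable consonants are /ʒ/, /ŋ/, /d/; each receives one epenthetic vowel.

3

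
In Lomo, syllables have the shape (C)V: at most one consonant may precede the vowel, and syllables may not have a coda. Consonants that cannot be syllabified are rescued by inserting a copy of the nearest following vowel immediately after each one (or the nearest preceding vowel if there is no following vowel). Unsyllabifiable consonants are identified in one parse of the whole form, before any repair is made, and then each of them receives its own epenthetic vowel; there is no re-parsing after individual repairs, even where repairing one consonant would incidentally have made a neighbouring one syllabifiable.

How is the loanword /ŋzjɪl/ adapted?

Syllabifying with onset maximization leaves /ŋ/, /z/, /l/ stranded (no codas are permitted; onsets are limited to one consonant).
Epenthesis after each stranded consonant: /ŋ/ → /ŋɪ/, /z/ → /zɪ/, /l/ → /lɪ/.

ŋɪzɪjɪlɪ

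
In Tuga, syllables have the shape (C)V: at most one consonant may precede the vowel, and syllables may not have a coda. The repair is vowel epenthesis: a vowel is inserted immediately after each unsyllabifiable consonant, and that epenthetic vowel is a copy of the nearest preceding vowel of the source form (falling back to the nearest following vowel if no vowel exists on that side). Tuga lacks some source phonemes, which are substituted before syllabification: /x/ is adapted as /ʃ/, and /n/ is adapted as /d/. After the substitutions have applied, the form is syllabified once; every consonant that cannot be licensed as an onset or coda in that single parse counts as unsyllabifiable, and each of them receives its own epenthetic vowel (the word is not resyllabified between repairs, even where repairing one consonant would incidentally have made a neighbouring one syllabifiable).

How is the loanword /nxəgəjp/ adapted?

Substitution: /n/ → /d/, /x/ → /ʃ/, giving /dʃəgəjp/.
Under (C)V, the unsyllabifiable consonants are /d/, /j/, /p/ (no codas are permitted; onsets are limited to one consonant).
Each unlicensed consonant becomes the onset of a new syllable: /d/ → /də/, /j/ → /jə/, /p/ → /pə/.

dəʃəgəjəpə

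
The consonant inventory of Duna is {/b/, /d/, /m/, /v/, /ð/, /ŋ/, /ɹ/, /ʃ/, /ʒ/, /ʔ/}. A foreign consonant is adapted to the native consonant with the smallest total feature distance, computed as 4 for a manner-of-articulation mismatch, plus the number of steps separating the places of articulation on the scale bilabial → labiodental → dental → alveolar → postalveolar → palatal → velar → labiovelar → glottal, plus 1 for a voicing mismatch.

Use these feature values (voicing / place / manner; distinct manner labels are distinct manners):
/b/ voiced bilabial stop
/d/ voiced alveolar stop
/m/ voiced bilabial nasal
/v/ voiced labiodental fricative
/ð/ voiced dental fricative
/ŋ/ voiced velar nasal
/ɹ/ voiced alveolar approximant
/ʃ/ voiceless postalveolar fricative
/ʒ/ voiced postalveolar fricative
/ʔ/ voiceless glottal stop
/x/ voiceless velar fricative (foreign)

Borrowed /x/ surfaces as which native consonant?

ʃ

/ʃ/ is closest: same manner (fricative), place distance 2 (velar→postalveolar), same voicing; total 2. Next closest is /ʒ/ at distance 3.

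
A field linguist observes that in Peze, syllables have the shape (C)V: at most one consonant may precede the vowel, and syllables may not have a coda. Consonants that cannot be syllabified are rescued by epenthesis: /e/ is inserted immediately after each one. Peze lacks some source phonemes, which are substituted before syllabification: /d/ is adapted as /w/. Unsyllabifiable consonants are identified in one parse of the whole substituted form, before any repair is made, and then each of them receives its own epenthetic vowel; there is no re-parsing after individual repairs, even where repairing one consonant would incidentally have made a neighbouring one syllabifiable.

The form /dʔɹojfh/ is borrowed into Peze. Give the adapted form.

weʔeɹojefehe

Substitution: /d/ → /w/, giving /wʔɹojfh/.
The consonants /w/, /ʔ/, /j/, /f/, /h/ cannot be parsed into a legal (C)V syllable (no codas are permitted; onsets are limited to one consonant).
Inserting the epenthetic vowel yields /w/ → /we/, /ʔ/ → /ʔe/, /j/ → /je/, /f/ → /fe/, /h/ → /he/.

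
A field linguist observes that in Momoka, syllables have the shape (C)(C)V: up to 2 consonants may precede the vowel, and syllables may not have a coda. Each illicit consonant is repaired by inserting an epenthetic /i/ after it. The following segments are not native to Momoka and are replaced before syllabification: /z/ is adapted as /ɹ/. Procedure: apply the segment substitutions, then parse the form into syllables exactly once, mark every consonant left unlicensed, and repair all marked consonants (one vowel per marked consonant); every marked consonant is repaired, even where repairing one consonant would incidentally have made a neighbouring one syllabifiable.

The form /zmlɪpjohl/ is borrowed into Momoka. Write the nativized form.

Substitution: /z/ → /ɹ/, giving /ɹmlɪpjohl/.
The consonants /ɹ/, /h/, /l/ cannot be parsed into a legal (C)(C)V syllable (no codas are permitted; onsets may contain at most 2 consonants).
Epenthesis after each stranded consonant: /ɹ/ → /ɹi/, /h/ → /hi/, /l/ → /li/.

ɹimlɪpjohili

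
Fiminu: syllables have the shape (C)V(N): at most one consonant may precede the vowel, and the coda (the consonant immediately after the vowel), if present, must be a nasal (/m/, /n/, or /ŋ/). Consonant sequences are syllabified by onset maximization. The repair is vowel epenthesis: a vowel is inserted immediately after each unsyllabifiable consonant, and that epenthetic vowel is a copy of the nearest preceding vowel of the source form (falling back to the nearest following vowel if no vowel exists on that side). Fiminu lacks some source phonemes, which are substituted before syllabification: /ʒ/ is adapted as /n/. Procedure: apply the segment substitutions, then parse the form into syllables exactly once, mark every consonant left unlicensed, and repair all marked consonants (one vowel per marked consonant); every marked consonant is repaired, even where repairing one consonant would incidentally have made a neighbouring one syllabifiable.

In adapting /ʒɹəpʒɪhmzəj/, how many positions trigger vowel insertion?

5

After substitution the input is /nɹəpnɪhmzəj/.
The unsyllabifiable consonants are /n/, /p/, /h/, /m/, /j/; each receives one epenthetic vowel.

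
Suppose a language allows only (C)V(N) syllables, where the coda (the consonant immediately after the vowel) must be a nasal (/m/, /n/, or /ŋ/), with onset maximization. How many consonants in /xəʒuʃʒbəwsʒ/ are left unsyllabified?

5

The consonants /ʃ/, /ʒ/, /w/, /s/, /ʒ/ cannot be parsed into a legal (C)V(N) syllable (only a nasal (/m/, /n/, or /ŋ/) is licensed in coda position; onsets are limited to one consonant).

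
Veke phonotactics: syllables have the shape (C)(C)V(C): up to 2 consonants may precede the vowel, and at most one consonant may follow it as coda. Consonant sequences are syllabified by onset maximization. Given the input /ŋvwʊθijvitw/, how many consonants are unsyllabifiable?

2

The consonants /ŋ/, /w/ cannot be parsed into a legal (C)(C)V(C) syllable (at most one coda consonant is licensed; onsets may contain at most 2 consonants).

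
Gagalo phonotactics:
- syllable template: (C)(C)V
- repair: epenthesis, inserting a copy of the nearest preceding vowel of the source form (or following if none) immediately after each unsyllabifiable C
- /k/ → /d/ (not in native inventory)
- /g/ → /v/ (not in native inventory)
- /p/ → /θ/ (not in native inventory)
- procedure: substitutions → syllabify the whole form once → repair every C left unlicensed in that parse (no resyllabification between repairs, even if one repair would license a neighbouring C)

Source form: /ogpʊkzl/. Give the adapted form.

ovθʊdʊzʊlʊ

Substitution: /g/ → /v/, /p/ → /θ/, /k/ → /d/, giving /ovθʊdzl/.
Under (C)(C)V, the unsyllabifiable consonants are /d/, /z/, /l/ (no codas are permitted; onsets may contain at most 2 consonants).
Inserting the epenthetic vowel yields /d/ → /dʊ/, /z/ → /zʊ/, /l/ → /lʊ/.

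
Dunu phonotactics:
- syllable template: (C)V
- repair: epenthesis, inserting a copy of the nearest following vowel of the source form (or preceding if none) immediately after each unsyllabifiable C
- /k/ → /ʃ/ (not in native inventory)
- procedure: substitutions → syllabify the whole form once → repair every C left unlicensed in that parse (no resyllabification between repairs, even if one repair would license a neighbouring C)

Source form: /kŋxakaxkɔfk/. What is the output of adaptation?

ʃaŋaxaʃaxɔʃɔfɔʃɔ

Substitution: /k/ → /ʃ/, giving /ʃŋxaʃaxʃɔfʃ/.
Syllabifying with onset maximization leaves /ʃ/, /ŋ/, /x/, /f/, /ʃ/ stranded (no codas are permitted; onsets are limited to one consonant).
Each unlicensed consonant becomes the onset of a new syllable: /ʃ/ → /ʃa/, /ŋ/ → /ŋa/, /x/ → /xɔ/, /f/ → /fɔ/, /ʃ/ → /ʃɔ/.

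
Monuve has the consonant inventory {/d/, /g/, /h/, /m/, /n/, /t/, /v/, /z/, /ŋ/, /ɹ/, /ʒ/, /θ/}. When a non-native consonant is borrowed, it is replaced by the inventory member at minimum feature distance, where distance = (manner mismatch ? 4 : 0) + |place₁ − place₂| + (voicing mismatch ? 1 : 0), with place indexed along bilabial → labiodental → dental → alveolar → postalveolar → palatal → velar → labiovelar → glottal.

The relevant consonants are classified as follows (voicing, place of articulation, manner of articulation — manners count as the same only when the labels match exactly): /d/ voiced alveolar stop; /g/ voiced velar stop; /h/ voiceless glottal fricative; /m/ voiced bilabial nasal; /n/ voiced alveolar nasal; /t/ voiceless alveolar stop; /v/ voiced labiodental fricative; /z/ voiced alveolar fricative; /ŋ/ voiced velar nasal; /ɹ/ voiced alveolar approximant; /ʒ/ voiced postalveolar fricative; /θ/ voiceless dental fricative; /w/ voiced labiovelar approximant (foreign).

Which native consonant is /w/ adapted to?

ɹ

/ɹ/ is closest: same manner (approximant), place distance 4 (labiovelar→alveolar), same voicing; total 4. Next closest is /g/ at distance 5.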